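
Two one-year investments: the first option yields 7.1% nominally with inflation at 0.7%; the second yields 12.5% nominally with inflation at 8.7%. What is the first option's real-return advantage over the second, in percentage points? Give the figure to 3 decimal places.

The first option real return: 1.071/1.007 − 1 = 6.3555%.
The second real return: 1.125/1.087 − 1 = 3.4959%.
Difference: 6.3555 − 3.4959 = 2.8596 pp.

2.860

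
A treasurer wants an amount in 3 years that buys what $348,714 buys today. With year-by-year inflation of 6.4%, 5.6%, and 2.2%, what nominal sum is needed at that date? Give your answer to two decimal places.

$400,429.28

Cumulative price-level factor: 1.064 × 1.056 × 1.022 = 1.148302848.
Multiplying $348,714 by the price-level factor gives the future nominal sum.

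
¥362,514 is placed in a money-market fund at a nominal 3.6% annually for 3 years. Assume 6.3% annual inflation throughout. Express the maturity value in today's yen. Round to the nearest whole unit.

¥335,586

Nominal value at maturity: ¥362,514 × (1 + 3.6%)^3 ≈ ¥403,092.
Price-level factor over 3 years: (1 + 6.3%)^3 = 1.201157047.
The maturity value deflated by that factor is the answer in today's purchasing power.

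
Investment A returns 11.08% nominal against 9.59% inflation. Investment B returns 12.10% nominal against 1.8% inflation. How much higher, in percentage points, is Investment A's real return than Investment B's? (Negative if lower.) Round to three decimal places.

Investment A real return: 1.1108/1.0959 − 1 = 1.3596%.
Investment B real return: 1.1210/1.018 − 1 = 10.1179%.
Difference: 1.3596 − 10.1179 = -8.7583 pp.

-8.758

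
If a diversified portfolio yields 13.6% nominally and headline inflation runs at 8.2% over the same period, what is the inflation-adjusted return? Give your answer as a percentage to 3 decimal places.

4.991%

Real return via the Fisher equation: (1 + 13.6%)/(1 + 8.2%) − 1 = 1.136/1.082 − 1 ≈ 0.04991.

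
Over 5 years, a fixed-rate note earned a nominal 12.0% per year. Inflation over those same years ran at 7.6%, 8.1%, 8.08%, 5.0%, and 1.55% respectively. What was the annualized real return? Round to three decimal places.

Cumulative inflation factor: 1.076 × 1.081 × 1.0808 × 1.050 × 1.0155 ≈ 1.34046.
Nominal growth factor: 1.76234. Real growth factor = 1.76234 / 1.34046 ≈ 1.31473.
Annualized: 1.31473^(1/5) − 1 ≈ 0.05625.

5.625%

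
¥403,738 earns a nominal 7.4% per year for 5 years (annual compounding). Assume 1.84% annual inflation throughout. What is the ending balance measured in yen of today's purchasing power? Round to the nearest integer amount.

¥526,658

Nominal value at maturity: ¥403,738 × (1 + 7.4%)^5 ≈ ¥576,927.
Price-level factor over 5 years: (1 + 1.84%)^5 ≈ 1.0954484703.
The maturity value deflated by that factor is the answer in today's purchasing power.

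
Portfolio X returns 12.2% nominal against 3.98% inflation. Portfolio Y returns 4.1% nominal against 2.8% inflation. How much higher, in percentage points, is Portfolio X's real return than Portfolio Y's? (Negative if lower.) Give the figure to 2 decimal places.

6.64

Portfolio X real return: 1.122/1.0398 − 1 = 7.905%.
Portfolio Y real return: 1.041/1.028 − 1 = 1.265%.
Difference: 7.905 − 1.265 = 6.640 pp.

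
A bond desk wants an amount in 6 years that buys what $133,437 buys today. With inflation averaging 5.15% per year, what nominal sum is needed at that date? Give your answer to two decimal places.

Cumulative price-level factor: (1+5.15%)^6 ≈ 1.3516232762.
The nominal amount required is $133,437 scaled up by that factor.

$180,356.56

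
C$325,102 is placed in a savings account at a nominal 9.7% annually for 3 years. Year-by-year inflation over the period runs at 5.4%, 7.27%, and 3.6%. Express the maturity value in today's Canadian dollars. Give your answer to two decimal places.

Nominal value at maturity: C$325,102 × (1 + 9.7%)^3 ≈ C$429,180.05.
Price-level factor over 3 years: 1.054 × 1.0727 × 1.036 = 1.1713283288.
The maturity value deflated by that factor is the answer in today's purchasing power.

C$366,404.57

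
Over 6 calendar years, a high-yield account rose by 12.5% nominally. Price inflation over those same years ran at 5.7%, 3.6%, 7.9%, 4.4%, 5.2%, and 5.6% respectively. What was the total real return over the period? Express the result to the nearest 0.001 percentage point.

-17.905%

Cumulative inflation factor: 1.057 × 1.036 × 1.079 × 1.044 × 1.052 × 1.056 ≈ 1.37037.
Nominal growth factor: 1.12500. Real growth factor = 1.12500 / 1.37037 ≈ 0.82095.
Total real return ≈ -17.9051%.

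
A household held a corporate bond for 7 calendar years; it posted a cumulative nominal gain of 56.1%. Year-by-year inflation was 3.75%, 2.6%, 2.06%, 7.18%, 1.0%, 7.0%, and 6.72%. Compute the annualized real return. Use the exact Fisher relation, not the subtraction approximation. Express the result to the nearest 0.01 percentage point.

Cumulative inflation factor: 1.0375 × 1.026 × 1.0206 × 1.0718 × 1.010 × 1.070 × 1.0672 ≈ 1.34294.
Nominal growth factor: 1.56100. Real growth factor = 1.56100 / 1.34294 ≈ 1.16238.
Annualized: 1.16238^(1/7) − 1 ≈ 0.02173.

2.17%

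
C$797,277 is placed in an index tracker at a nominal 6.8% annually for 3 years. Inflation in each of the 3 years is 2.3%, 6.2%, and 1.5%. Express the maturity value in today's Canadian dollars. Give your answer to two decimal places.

Nominal value at maturity: C$797,277 × (1 + 6.8%)^3 ≈ C$971,232.02.
Price-level factor over 3 years: 1.023 × 1.062 × 1.015 = 1.10272239.
Dividing the nominal maturity value by the price-level factor gives the value in today's money.

C$880,758.41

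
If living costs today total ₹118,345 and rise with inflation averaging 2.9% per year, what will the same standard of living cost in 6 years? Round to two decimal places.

₹140,488.95

Cumulative price-level factor: (1+2.9%)^6 ≈ 1.1871135129.
Multiplying ₹118,345 by the price-level factor gives the future nominal sum.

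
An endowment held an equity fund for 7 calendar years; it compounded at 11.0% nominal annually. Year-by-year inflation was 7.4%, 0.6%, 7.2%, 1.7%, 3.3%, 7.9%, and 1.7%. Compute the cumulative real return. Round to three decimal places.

Cumulative inflation factor: 1.074 × 1.006 × 1.072 × 1.017 × 1.033 × 1.079 × 1.017 ≈ 1.33524.
Nominal growth factor: 2.07616. Real growth factor = 2.07616 / 1.33524 ≈ 1.55489.
Total real return ≈ 55.4892%.

55.489%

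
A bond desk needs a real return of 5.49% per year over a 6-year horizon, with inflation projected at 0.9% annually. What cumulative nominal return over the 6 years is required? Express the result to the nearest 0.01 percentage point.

45.42%

Required annual nominal rate: (1+5.49%)(1+0.9%) − 1 = 6.43941%.
Cumulative over 6 years: (1 + 0.0643941)^6 − 1 ≈ 0.45417.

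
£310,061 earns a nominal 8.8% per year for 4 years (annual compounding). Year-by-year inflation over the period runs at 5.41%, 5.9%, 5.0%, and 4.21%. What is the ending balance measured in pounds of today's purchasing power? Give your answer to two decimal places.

Nominal value at maturity: £310,061 × (1 + 8.8%)^4 ≈ £434,472.93.
Price-level factor over 4 years: 1.0541 × 1.059 × 1.050 × 1.0421 ≈ 1.2214521784.
The maturity value deflated by that factor is the answer in today's purchasing power.

£355,701.96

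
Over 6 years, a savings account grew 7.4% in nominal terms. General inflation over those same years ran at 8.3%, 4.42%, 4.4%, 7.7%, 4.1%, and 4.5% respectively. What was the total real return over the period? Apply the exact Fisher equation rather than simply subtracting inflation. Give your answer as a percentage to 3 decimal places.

Cumulative inflation factor: 1.083 × 1.0442 × 1.044 × 1.077 × 1.041 × 1.045 ≈ 1.38323.
Nominal growth factor: 1.07400. Real growth factor = 1.07400 / 1.38323 ≈ 0.77644.
Total real return ≈ -22.3558%.

-22.356%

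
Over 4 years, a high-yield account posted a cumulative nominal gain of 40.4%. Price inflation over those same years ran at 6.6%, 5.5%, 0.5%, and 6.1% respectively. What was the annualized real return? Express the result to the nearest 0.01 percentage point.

Cumulative inflation factor: 1.066 × 1.055 × 1.005 × 1.061 ≈ 1.19920.
Nominal growth factor: 1.40400. Real growth factor = 1.40400 / 1.19920 ≈ 1.17078.
Annualized: 1.17078^(1/4) − 1 ≈ 0.04021.

4.02%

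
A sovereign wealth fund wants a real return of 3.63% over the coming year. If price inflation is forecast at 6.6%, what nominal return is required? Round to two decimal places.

10.47%

By the Fisher equation, 1 + r_nom = (1 + 3.63%)(1 + 6.6%) = 1.0363 × 1.066 = 1.1046958.
So r_nom = 10.46958%.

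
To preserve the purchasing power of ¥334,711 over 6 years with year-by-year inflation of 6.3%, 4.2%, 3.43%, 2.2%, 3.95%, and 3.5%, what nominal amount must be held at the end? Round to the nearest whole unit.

Cumulative price-level factor: 1.063 × 1.042 × 1.0343 × 1.022 × 1.0395 × 1.035 ≈ 1.2596887403.
The nominal amount required is ¥334,711 scaled up by that factor.

¥421,632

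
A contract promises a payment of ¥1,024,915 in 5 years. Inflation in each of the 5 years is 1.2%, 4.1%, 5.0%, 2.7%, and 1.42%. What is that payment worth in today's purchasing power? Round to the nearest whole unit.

Price-level factor over 5 years: 1.012 × 1.041 × 1.050 × 1.027 × 1.0142 ≈ 1.1521647682.
Purchasing power today: ¥1,024,915 divided by that factor.

¥889,556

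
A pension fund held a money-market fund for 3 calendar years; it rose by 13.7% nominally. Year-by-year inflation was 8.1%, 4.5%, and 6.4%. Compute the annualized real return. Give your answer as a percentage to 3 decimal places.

-1.834%

Cumulative inflation factor: 1.081 × 1.045 × 1.064 ≈ 1.20194.
Nominal growth factor: 1.13700. Real growth factor = 1.13700 / 1.20194 ≈ 0.94597.
Annualized: 0.94597^(1/3) − 1 ≈ -0.01834.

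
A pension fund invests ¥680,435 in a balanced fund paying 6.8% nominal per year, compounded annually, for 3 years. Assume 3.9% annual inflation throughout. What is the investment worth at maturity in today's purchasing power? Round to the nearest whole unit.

Nominal value at maturity: ¥680,435 × (1 + 6.8%)^3 ≈ ¥828,897.
Price-level factor over 3 years: (1 + 3.9%)^3 = 1.121622319.
Dividing the nominal maturity value by the price-level factor gives the value in today's money.

¥739,016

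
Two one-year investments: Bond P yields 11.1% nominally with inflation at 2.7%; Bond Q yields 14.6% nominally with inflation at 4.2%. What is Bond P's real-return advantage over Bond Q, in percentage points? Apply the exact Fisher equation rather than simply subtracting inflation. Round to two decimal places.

-1.80

Bond P real return: 1.111/1.027 − 1 = 8.179%.
Bond Q real return: 1.146/1.042 − 1 = 9.981%.
Difference: 8.179 − 9.981 = -1.802 pp.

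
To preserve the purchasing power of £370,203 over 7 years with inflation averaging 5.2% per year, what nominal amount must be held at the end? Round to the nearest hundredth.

Cumulative price-level factor: (1+5.2%)^7 ≈ 1.4259693103.
The nominal amount required is £370,203 scaled up by that factor.

£527,898.12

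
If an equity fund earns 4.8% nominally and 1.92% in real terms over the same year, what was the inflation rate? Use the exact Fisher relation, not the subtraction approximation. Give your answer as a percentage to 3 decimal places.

2.826%

From (1+r_nom) = (1+r_real)(1+π), we get 1+π = (1 + 4.8%)/(1 + 1.92%) = 1.048/1.0192 ≈ 1.02826.
So π ≈ 2.8257%.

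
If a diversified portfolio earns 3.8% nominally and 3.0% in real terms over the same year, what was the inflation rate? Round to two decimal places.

From (1+r_nom) = (1+r_real)(1+π), we get 1+π = (1 + 3.8%)/(1 + 3.0%) = 1.038/1.030 ≈ 1.00777.
So π ≈ 0.7767%.

0.78%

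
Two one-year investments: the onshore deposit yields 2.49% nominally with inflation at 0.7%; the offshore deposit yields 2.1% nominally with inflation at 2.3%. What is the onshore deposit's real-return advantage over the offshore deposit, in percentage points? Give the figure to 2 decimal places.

1.97

The onshore deposit real return: 1.0249/1.007 − 1 = 1.778%.
The offshore deposit real return: 1.021/1.023 − 1 = -0.196%.
Difference: 1.778 − (-0.196) = 1.974 pp.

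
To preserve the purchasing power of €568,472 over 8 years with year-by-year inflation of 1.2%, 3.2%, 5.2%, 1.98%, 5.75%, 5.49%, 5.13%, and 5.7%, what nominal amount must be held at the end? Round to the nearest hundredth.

€789,574.94

Cumulative price-level factor: 1.012 × 1.032 × 1.052 × 1.0198 × 1.0575 × 1.0549 × 1.0513 × 1.057 ≈ 1.3889425330.
Multiplying €568,472 by the price-level factor gives the future nominal sum.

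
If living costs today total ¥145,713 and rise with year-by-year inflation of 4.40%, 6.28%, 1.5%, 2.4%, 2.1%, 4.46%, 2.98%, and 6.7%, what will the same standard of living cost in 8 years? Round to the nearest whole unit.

¥196,929

Cumulative price-level factor: 1.0440 × 1.0628 × 1.015 × 1.024 × 1.021 × 1.0446 × 1.0298 × 1.067 ≈ 1.3514846388.
Multiplying ¥145,713 by the price-level factor gives the future nominal sum.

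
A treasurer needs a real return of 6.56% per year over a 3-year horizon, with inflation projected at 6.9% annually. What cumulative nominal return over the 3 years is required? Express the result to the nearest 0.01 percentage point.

Required annual nominal rate: (1+6.56%)(1+6.9%) − 1 = 13.91264%.
Cumulative over 3 years: (1 + 0.1391264)^3 − 1 ≈ 0.47814.

47.81%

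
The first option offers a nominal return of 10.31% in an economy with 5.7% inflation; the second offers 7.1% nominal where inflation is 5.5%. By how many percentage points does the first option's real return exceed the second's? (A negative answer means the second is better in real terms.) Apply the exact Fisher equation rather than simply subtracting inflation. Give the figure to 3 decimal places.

2.845

The first option real return: 1.1031/1.057 − 1 = 4.3614%.
The second real return: 1.071/1.055 − 1 = 1.5166%.
Difference: 4.3614 − 1.5166 = 2.8448 pp.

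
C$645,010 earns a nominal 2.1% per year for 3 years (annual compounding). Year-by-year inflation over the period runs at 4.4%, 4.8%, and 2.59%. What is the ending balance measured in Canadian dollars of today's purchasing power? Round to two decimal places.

C$611,613.22

Nominal value at maturity: C$645,010 × (1 + 2.1%)^3 ≈ C$686,504.95.
Price-level factor over 3 years: 1.044 × 1.048 × 1.0259 = 1.1224495008.
The maturity value deflated by that factor is the answer in today's purchasing power.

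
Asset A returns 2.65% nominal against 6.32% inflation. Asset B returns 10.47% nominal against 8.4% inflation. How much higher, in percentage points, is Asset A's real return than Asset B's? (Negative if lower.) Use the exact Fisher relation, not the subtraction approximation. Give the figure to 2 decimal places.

-5.36

Asset A real return: 1.0265/1.0632 − 1 = -3.452%.
Asset B real return: 1.1047/1.084 − 1 = 1.910%.
Difference: -3.452 − 1.910 = -5.362 pp.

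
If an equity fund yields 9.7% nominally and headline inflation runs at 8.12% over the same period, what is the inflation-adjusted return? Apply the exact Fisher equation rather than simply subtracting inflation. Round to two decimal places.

1.46%

Real return via the Fisher equation: (1 + 9.7%)/(1 + 8.12%) − 1 = 1.097/1.0812 − 1 ≈ 0.01461.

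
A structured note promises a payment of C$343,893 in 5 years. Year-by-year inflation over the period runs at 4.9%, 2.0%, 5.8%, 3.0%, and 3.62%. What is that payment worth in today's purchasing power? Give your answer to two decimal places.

C$284,630.34

Price-level factor over 5 years: 1.049 × 1.020 × 1.058 × 1.030 × 1.0362 ≈ 1.2082092054.
Purchasing power today: C$343,893 divided by that factor.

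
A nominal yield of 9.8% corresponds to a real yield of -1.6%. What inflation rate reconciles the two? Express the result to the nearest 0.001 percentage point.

From (1+r_nom) = (1+r_real)(1+π), we get 1+π = (1 + 9.8%)/(1 − 1.6%) = 1.098/0.984 ≈ 1.11585.
So π ≈ 11.5854%.

11.585%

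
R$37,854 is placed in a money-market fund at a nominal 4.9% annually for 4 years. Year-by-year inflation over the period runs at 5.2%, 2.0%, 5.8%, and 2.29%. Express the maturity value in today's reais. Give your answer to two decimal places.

R$39,471.08

Nominal value at maturity: R$37,854 × (1 + 4.9%)^4 ≈ R$45,836.74.
Price-level factor over 4 years: 1.052 × 1.020 × 1.058 × 1.0229 ≈ 1.1612741477.
Dividing the nominal maturity value by the price-level factor gives the value in today's money.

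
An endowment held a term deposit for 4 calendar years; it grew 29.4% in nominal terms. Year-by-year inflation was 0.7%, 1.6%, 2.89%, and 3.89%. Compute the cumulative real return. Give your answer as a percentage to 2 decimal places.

18.32%

Cumulative inflation factor: 1.007 × 1.016 × 1.0289 × 1.0389 ≈ 1.09363.
Nominal growth factor: 1.29400. Real growth factor = 1.29400 / 1.09363 ≈ 1.18322.
Total real return ≈ 18.3216%.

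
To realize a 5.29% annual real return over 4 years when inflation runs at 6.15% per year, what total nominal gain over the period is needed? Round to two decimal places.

56.04%

Required annual nominal rate: (1+5.29%)(1+6.15%) − 1 = 11.765335%.
Cumulative over 4 years: (1 + 0.11765335)^4 − 1 ≈ 0.56037.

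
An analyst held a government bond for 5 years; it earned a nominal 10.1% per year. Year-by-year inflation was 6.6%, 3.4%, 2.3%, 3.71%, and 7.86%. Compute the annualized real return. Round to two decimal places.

5.10%

Cumulative inflation factor: 1.066 × 1.034 × 1.023 × 1.0371 × 1.0786 ≈ 1.26135.
Nominal growth factor: 1.61784. Real growth factor = 1.61784 / 1.26135 ≈ 1.28263.
Annualized: 1.28263^(1/5) − 1 ≈ 0.05104.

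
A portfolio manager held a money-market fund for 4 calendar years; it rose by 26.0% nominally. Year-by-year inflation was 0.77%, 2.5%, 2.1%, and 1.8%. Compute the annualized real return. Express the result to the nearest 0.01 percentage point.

Cumulative inflation factor: 1.0077 × 1.025 × 1.021 × 1.018 ≈ 1.07357.
Nominal growth factor: 1.26000. Real growth factor = 1.26000 / 1.07357 ≈ 1.17366.
Annualized: 1.17366^(1/4) − 1 ≈ 0.04084.

4.08%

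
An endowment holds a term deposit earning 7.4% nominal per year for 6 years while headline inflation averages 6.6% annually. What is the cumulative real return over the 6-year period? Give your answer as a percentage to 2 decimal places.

The annual real rate is (1+7.4%)/(1+6.6%) − 1 = 0.7505%.
Compounded over 6 years: (1 + 0.007505)^6 − 1 ≈ 0.04588.

4.59%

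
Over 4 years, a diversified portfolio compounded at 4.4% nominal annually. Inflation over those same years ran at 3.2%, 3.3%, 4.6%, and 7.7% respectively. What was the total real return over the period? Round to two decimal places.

-1.08%

Cumulative inflation factor: 1.032 × 1.033 × 1.046 × 1.077 ≈ 1.20096.
Nominal growth factor: 1.18796. Real growth factor = 1.18796 / 1.20096 ≈ 0.98918.
Total real return ≈ -1.0822%.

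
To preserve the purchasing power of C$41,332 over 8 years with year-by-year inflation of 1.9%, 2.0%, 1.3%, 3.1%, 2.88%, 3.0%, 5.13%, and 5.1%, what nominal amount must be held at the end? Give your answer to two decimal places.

C$52,532.30

Cumulative price-level factor: 1.019 × 1.020 × 1.013 × 1.031 × 1.0288 × 1.030 × 1.0513 × 1.051 ≈ 1.2709838354.
The nominal amount required is C$41,332 scaled up by that factor.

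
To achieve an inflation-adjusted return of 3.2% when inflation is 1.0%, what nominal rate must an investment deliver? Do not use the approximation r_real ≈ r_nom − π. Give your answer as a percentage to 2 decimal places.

4.23%

By the Fisher equation, 1 + r_nom = (1 + 3.2%)(1 + 1.0%) = 1.032 × 1.010 = 1.04232.
So r_nom = 4.232%.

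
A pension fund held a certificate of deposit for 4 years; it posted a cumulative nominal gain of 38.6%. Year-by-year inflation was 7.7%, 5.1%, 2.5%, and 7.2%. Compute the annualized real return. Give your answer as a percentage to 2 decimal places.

Cumulative inflation factor: 1.077 × 1.051 × 1.025 × 1.072 ≈ 1.24376.
Nominal growth factor: 1.38600. Real growth factor = 1.38600 / 1.24376 ≈ 1.11436.
Annualized: 1.11436^(1/4) − 1 ≈ 0.02744.

2.74%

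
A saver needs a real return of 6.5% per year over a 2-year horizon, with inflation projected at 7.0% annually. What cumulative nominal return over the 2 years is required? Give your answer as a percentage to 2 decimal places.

29.86%

Required annual nominal rate: (1+6.5%)(1+7.0%) − 1 = 13.955%.
Cumulative over 2 years: (1 + 0.13955)^2 − 1 ≈ 0.29857.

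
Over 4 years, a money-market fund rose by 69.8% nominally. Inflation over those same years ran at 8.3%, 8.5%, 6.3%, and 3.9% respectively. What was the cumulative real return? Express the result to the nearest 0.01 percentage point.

Cumulative inflation factor: 1.083 × 1.085 × 1.063 × 1.039 ≈ 1.29780.
Nominal growth factor: 1.69800. Real growth factor = 1.69800 / 1.29780 ≈ 1.30837.
Total real return ≈ 30.8370%.

30.84%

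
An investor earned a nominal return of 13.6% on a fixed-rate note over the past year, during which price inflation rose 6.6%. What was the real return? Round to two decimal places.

6.57%

Real return via the Fisher equation: (1 + 13.6%)/(1 + 6.6%) − 1 = 1.136/1.066 − 1 ≈ 0.06567.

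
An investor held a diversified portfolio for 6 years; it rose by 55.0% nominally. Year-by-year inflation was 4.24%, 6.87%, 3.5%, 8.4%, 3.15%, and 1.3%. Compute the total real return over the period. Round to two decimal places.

Cumulative inflation factor: 1.0424 × 1.0687 × 1.035 × 1.084 × 1.0315 × 1.013 ≈ 1.30599.
Nominal growth factor: 1.55000. Real growth factor = 1.55000 / 1.30599 ≈ 1.18684.
Total real return ≈ 18.6843%.

18.68%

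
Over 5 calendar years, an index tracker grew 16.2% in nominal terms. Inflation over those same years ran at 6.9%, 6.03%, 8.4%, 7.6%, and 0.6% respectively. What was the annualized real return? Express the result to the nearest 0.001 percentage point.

-2.664%

Cumulative inflation factor: 1.069 × 1.0603 × 1.084 × 1.076 × 1.006 ≈ 1.32998.
Nominal growth factor: 1.16200. Real growth factor = 1.16200 / 1.32998 ≈ 0.87370.
Annualized: 0.87370^(1/5) − 1 ≈ -0.02664.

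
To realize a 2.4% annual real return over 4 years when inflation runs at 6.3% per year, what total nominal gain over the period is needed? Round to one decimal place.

Required annual nominal rate: (1+2.4%)(1+6.3%) − 1 = 8.8512%.
Cumulative over 4 years: (1 + 0.088512)^4 − 1 ≈ 0.40389.

40.4%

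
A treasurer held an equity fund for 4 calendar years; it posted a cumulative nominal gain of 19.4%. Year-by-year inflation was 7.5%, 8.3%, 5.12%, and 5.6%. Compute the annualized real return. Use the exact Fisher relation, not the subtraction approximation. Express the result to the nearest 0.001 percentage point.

-1.960%

Cumulative inflation factor: 1.075 × 1.083 × 1.0512 × 1.056 ≈ 1.29237.
Nominal growth factor: 1.19400. Real growth factor = 1.19400 / 1.29237 ≈ 0.92389.
Annualized: 0.92389^(1/4) − 1 ≈ -0.01960.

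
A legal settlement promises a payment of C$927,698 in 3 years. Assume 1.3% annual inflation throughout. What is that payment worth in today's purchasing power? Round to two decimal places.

C$892,438.47

Price-level factor over 3 years: (1 + 1.3%)^3 = 1.039509197.
Purchasing power today: C$927,698 divided by that factor.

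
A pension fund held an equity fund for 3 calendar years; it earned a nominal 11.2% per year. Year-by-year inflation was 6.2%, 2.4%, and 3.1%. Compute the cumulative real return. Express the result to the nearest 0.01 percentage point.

Cumulative inflation factor: 1.062 × 1.024 × 1.031 ≈ 1.12120.
Nominal growth factor: 1.37504. Real growth factor = 1.37504 / 1.12120 ≈ 1.22640.
Total real return ≈ 22.6397%.

22.64%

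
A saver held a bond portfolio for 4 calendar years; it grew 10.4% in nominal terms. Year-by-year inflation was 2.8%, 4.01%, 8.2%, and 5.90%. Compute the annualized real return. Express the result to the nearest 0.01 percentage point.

Cumulative inflation factor: 1.028 × 1.0401 × 1.082 × 1.0590 ≈ 1.22516.
Nominal growth factor: 1.10400. Real growth factor = 1.10400 / 1.22516 ≈ 0.90111.
Annualized: 0.90111^(1/4) − 1 ≈ -0.02570.

-2.57%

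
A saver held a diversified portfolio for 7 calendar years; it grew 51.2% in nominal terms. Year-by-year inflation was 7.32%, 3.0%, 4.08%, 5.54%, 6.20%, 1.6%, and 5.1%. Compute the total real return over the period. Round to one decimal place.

Cumulative inflation factor: 1.0732 × 1.030 × 1.0408 × 1.0554 × 1.0620 × 1.016 × 1.051 ≈ 1.37697.
Nominal growth factor: 1.51200. Real growth factor = 1.51200 / 1.37697 ≈ 1.09807.
Total real return ≈ 9.8066%.

9.8%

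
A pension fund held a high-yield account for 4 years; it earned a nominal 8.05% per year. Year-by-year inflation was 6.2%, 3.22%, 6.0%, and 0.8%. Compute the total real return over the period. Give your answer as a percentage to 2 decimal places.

16.37%

Cumulative inflation factor: 1.062 × 1.0322 × 1.060 × 1.008 ≈ 1.17126.
Nominal growth factor: 1.36301. Real growth factor = 1.36301 / 1.17126 ≈ 1.16371.
Total real return ≈ 16.3709%.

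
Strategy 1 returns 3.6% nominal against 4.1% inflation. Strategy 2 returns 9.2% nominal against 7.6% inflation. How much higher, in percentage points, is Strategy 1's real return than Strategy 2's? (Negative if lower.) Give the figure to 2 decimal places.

Strategy 1 real return: 1.036/1.041 − 1 = -0.480%.
Strategy 2 real return: 1.092/1.076 − 1 = 1.487%.
Difference: -0.480 − 1.487 = -1.967 pp.

-1.97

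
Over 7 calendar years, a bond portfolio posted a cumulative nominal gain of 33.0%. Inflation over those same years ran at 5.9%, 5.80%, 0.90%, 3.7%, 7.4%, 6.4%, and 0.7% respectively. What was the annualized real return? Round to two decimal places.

Cumulative inflation factor: 1.059 × 1.0580 × 1.0090 × 1.037 × 1.074 × 1.064 × 1.007 ≈ 1.34905.
Nominal growth factor: 1.33000. Real growth factor = 1.33000 / 1.34905 ≈ 0.98588.
Annualized: 0.98588^(1/7) − 1 ≈ -0.00203.

-0.20%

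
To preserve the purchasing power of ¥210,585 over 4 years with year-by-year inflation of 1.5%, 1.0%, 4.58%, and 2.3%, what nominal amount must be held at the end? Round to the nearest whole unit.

Cumulative price-level factor: 1.015 × 1.010 × 1.0458 × 1.023 ≈ 1.0967602130.
Multiplying ¥210,585 by the price-level factor gives the future nominal sum.

¥230,961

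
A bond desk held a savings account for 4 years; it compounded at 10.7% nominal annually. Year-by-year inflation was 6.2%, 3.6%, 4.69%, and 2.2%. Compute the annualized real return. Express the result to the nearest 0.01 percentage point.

6.28%

Cumulative inflation factor: 1.062 × 1.036 × 1.0469 × 1.022 ≈ 1.17717.
Nominal growth factor: 1.50173. Real growth factor = 1.50173 / 1.17717 ≈ 1.27570.
Annualized: 1.27570^(1/4) − 1 ≈ 0.06277.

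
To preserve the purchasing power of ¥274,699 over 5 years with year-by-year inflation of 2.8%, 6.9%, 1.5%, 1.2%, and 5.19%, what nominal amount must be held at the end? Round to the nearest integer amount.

¥326,174

Cumulative price-level factor: 1.028 × 1.069 × 1.015 × 1.012 × 1.0519 ≈ 1.1873857422.
The nominal amount required is ¥274,699 scaled up by that factor.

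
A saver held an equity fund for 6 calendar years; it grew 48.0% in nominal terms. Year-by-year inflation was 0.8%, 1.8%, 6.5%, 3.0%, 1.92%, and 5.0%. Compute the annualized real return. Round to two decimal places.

3.49%

Cumulative inflation factor: 1.008 × 1.018 × 1.065 × 1.030 × 1.0192 × 1.050 ≈ 1.20460.
Nominal growth factor: 1.48000. Real growth factor = 1.48000 / 1.20460 ≈ 1.22862.
Annualized: 1.22862^(1/6) − 1 ≈ 0.03491.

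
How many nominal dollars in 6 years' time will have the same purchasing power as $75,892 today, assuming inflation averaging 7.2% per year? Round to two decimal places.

Cumulative price-level factor: (1+7.2%)^6 ≈ 1.5176398167.
Multiplying $75,892 by the price-level factor gives the future nominal sum.

$115,176.72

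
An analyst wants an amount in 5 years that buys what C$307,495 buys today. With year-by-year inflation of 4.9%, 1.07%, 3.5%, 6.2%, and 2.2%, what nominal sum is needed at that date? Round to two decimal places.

C$366,228.02

Cumulative price-level factor: 1.049 × 1.0107 × 1.035 × 1.062 × 1.022 ≈ 1.1910048122.
Multiplying C$307,495 by the price-level factor gives the future nominal sum.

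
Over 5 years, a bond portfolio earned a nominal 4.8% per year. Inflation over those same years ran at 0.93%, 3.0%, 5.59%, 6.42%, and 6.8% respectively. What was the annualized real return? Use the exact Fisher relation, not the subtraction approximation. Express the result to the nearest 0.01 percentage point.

Cumulative inflation factor: 1.0093 × 1.030 × 1.0559 × 1.0642 × 1.068 ≈ 1.24760.
Nominal growth factor: 1.26417. Real growth factor = 1.26417 / 1.24760 ≈ 1.01329.
Annualized: 1.01329^(1/5) − 1 ≈ 0.00264.

0.26%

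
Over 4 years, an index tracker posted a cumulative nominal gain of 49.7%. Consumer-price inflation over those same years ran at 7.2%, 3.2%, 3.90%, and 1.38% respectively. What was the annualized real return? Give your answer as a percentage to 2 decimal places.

Cumulative inflation factor: 1.072 × 1.032 × 1.0390 × 1.0138 ≈ 1.16531.
Nominal growth factor: 1.49700. Real growth factor = 1.49700 / 1.16531 ≈ 1.28463.
Annualized: 1.28463^(1/4) − 1 ≈ 0.06462.

6.46%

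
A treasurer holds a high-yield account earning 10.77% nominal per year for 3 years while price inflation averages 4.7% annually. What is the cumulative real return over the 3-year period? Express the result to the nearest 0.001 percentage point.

The annual real rate is (1+10.77%)/(1+4.7%) − 1 = 5.7975%.
Compounded over 3 years: (1 + 0.057975)^3 − 1 ≈ 0.18420.

18.420%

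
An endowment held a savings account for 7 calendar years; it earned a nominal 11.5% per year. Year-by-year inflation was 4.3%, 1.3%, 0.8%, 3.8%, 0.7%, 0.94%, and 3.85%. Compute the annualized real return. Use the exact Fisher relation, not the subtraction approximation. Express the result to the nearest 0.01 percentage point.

9.07%

Cumulative inflation factor: 1.043 × 1.013 × 1.008 × 1.038 × 1.007 × 1.0094 × 1.0385 ≈ 1.16695.
Nominal growth factor: 2.14252. Real growth factor = 2.14252 / 1.16695 ≈ 1.83600.
Annualized: 1.83600^(1/7) − 1 ≈ 0.09068.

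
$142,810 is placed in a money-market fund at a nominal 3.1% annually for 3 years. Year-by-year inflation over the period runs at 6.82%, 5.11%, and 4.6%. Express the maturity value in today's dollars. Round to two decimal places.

$133,262.00

Nominal value at maturity: $142,810 × (1 + 3.1%)^3 ≈ $156,507.31.
Price-level factor over 3 years: 1.0682 × 1.0511 × 1.046 ≈ 1.1744331309.
Dividing the nominal maturity value by the price-level factor gives the value in today's money.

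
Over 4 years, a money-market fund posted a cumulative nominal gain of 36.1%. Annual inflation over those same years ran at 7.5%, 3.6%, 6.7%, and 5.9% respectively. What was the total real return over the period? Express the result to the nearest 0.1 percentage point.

8.2%

Cumulative inflation factor: 1.075 × 1.036 × 1.067 × 1.059 ≈ 1.25843.
Nominal growth factor: 1.36100. Real growth factor = 1.36100 / 1.25843 ≈ 1.08151.
Total real return ≈ 8.1507%.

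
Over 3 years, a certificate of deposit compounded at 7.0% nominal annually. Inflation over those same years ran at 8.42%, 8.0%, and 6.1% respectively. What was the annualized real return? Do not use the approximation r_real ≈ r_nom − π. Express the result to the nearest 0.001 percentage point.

Cumulative inflation factor: 1.0842 × 1.080 × 1.061 ≈ 1.24236.
Nominal growth factor: 1.22504. Real growth factor = 1.22504 / 1.24236 ≈ 0.98606.
Annualized: 0.98606^(1/3) − 1 ≈ -0.00467.

-0.467%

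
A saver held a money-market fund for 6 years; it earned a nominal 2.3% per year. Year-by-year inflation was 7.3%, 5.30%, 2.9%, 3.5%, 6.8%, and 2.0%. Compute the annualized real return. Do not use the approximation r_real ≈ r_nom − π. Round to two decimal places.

Cumulative inflation factor: 1.073 × 1.0530 × 1.029 × 1.035 × 1.068 × 1.020 ≈ 1.31086.
Nominal growth factor: 1.14618. Real growth factor = 1.14618 / 1.31086 ≈ 0.87438.
Annualized: 0.87438^(1/6) − 1 ≈ -0.02213.

-2.21%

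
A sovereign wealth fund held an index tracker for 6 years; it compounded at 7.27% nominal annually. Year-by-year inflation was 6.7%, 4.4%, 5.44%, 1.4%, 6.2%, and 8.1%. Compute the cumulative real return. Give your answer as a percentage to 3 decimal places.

11.432%

Cumulative inflation factor: 1.067 × 1.044 × 1.0544 × 1.014 × 1.062 × 1.081 ≈ 1.36728.
Nominal growth factor: 1.52360. Real growth factor = 1.52360 / 1.36728 ≈ 1.11432.
Total real return ≈ 11.4323%.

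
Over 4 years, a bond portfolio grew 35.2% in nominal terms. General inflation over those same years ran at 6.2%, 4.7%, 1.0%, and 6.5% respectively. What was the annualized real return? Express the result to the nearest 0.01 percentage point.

Cumulative inflation factor: 1.062 × 1.047 × 1.010 × 1.065 ≈ 1.19603.
Nominal growth factor: 1.35200. Real growth factor = 1.35200 / 1.19603 ≈ 1.13041.
Annualized: 1.13041^(1/4) − 1 ≈ 0.03112.

3.11%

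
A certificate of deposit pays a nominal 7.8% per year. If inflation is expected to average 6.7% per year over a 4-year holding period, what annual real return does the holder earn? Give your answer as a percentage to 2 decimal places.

1.03%

With constant rates the annual real return is the same each year: (1+7.8%)/(1+6.7%) − 1 = 0.01031.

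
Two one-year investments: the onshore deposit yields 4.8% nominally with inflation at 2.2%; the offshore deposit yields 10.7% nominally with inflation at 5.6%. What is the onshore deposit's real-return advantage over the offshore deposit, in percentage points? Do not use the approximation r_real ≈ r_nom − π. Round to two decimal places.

The onshore deposit real return: 1.048/1.022 − 1 = 2.544%.
The offshore deposit real return: 1.107/1.056 − 1 = 4.830%.
Difference: 2.544 − 4.830 = -2.286 pp.

-2.29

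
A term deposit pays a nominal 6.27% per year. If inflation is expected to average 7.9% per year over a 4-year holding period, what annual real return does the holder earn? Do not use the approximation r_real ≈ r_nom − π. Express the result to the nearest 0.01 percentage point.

-1.51%

With constant rates the annual real return is the same each year: (1+6.27%)/(1+7.9%) − 1 = -0.01511.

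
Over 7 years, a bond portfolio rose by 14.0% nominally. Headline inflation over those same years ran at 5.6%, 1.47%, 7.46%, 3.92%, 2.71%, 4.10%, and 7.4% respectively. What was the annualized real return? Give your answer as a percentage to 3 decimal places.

-2.633%

Cumulative inflation factor: 1.056 × 1.0147 × 1.0746 × 1.0392 × 1.0271 × 1.0410 × 1.074 ≈ 1.37409.
Nominal growth factor: 1.14000. Real growth factor = 1.14000 / 1.37409 ≈ 0.82964.
Annualized: 0.82964^(1/7) − 1 ≈ -0.02633.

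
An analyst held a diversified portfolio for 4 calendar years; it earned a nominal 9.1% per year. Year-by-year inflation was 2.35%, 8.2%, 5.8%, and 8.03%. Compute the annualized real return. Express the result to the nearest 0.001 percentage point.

Cumulative inflation factor: 1.0235 × 1.082 × 1.058 × 1.0803 ≈ 1.26574.
Nominal growth factor: 1.41677. Real growth factor = 1.41677 / 1.26574 ≈ 1.11932.
Annualized: 1.11932^(1/4) − 1 ≈ 0.02858.

2.858%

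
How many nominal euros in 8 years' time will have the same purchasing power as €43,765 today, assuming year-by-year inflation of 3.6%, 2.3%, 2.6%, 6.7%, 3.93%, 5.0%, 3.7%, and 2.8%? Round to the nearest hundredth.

€59,071.26

Cumulative price-level factor: 1.036 × 1.023 × 1.026 × 1.067 × 1.0393 × 1.050 × 1.037 × 1.028 ≈ 1.3497373527.
The nominal amount required is €43,765 scaled up by that factor.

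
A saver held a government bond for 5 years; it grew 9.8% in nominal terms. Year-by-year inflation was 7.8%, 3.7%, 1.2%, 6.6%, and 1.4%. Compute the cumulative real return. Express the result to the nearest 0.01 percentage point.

Cumulative inflation factor: 1.078 × 1.037 × 1.012 × 1.066 × 1.014 ≈ 1.22285.
Nominal growth factor: 1.09800. Real growth factor = 1.09800 / 1.22285 ≈ 0.89790.
Total real return ≈ -10.2098%.

-10.21%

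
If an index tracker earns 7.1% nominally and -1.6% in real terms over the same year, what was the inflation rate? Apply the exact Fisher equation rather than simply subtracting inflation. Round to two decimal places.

From (1+r_nom) = (1+r_real)(1+π), we get 1+π = (1 + 7.1%)/(1 − 1.6%) = 1.071/0.984 ≈ 1.08841.
So π ≈ 8.8415%.

8.84%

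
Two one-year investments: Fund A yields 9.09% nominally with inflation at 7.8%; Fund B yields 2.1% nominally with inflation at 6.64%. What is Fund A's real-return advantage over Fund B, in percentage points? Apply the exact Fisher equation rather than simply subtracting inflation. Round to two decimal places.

Fund A real return: 1.0909/1.078 − 1 = 1.197%.
Fund B real return: 1.021/1.0664 − 1 = -4.257%.
Difference: 1.197 − (-4.257) = 5.454 pp.

5.45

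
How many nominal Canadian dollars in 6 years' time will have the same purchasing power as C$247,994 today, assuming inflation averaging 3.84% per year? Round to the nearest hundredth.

Cumulative price-level factor: (1+3.84%)^6 ≈ 1.2536839812.
The nominal amount required is C$247,994 scaled up by that factor.

C$310,906.11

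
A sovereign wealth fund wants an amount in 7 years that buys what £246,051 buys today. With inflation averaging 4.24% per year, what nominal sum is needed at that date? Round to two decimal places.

Cumulative price-level factor: (1+4.24%)^7 ≈ 1.3373368724.
Multiplying £246,051 by the price-level factor gives the future nominal sum.

£329,053.07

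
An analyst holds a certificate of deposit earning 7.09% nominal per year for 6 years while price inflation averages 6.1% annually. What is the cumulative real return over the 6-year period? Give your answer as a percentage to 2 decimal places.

5.73%

The annual real rate is (1+7.09%)/(1+6.1%) − 1 = 0.9331%.
Compounded over 6 years: (1 + 0.009331)^6 − 1 ≈ 0.05731.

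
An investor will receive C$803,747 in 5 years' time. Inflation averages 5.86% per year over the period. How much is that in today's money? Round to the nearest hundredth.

Price-level factor over 5 years: (1 + 5.86%)^5 ≈ 1.3294115520.
Purchasing power today: C$803,747 divided by that factor.

C$604,588.55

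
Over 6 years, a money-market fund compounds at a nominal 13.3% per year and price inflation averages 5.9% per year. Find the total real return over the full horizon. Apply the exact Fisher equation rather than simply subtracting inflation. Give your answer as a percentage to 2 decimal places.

49.97%

The annual real rate is (1+13.3%)/(1+5.9%) − 1 = 6.9877%.
Compounded over 6 years: (1 + 0.069877)^6 − 1 ≈ 0.49970.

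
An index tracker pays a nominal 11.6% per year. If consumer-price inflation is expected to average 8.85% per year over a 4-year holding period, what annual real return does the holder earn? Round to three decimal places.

With constant rates the annual real return is the same each year: (1+11.6%)/(1+8.85%) − 1 = 0.02526.

2.526%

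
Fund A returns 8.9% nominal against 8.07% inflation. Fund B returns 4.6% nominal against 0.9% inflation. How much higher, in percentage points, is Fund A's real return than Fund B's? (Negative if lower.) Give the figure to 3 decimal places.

-2.899

Fund A real return: 1.089/1.0807 − 1 = 0.7680%.
Fund B real return: 1.046/1.009 − 1 = 3.6670%.
Difference: 0.7680 − 3.6670 = -2.8990 pp.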